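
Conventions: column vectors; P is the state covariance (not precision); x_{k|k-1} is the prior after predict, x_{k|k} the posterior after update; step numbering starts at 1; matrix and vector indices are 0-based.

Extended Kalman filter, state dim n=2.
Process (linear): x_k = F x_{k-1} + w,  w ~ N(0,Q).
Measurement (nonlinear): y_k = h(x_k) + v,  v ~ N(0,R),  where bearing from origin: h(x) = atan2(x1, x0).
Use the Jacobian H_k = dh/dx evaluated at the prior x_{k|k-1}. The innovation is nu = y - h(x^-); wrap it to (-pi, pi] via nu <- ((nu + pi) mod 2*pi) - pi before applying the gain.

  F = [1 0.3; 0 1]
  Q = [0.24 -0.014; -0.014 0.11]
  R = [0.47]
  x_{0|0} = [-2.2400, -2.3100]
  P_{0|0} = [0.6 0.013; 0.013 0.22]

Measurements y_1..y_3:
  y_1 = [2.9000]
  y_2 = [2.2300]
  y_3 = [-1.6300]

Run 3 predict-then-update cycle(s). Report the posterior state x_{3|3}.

x_post = [-4.5713, -2.1784]

step 1: x^-=[-2.9330, -2.3100]  P^-=[0.8676 0.0650; 0.0650 0.3300]  H_jac=[0.1657 -0.2104]  S=[0.5039]  K=[0.2582; -0.1164]  nu=[-0.9087]  x^+=[-3.1676, -2.2042]  P^+=[0.8340 0.0801; 0.0801 0.3232]
step 2: x^-=[-3.8289, -2.2042]  P^-=[1.1512 0.1631; 0.1631 0.4332]  H_jac=[0.1129 -0.1962]  S=[0.4941]  K=[0.1983; -0.1347]  nu=[-1.4339]  x^+=[-4.1133, -2.0111]  P^+=[1.1317 0.1763; 0.1763 0.4242]
step 3: x^-=[-4.7166, -2.0111]  P^-=[1.5157 0.2896; 0.2896 0.5342]  H_jac=[0.0765 -0.1794]  S=[0.4881]  K=[0.1311; -0.1510]  nu=[1.1086]  x^+=[-4.5713, -2.1784]  P^+=[1.5073 0.2992; 0.2992 0.5231]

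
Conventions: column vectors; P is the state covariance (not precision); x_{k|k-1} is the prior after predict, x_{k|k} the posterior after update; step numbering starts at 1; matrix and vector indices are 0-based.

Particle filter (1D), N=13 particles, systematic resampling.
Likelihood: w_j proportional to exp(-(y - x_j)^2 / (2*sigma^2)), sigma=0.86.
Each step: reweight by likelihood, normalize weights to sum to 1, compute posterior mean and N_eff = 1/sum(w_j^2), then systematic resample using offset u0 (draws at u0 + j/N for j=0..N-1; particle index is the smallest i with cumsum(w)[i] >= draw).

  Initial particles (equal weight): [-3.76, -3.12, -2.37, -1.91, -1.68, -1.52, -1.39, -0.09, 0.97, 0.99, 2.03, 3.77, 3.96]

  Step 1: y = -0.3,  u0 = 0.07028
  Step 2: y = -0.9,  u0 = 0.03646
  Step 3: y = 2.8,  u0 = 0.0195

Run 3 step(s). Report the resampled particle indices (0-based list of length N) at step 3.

step 1: w=[0.0001, 0.0016, 0.0185, 0.0582, 0.0926, 0.1227, 0.1503, 0.3257, 0.1128, 0.1090, 0.0085, 0.0000, 0.0000]  mean=-0.5059  Neff=5.5334  idx=[3, 4, 5, 6, 6, 7, 7, 7, 7, 7, 8, 9, 10]
step 2: w=[0.0714, 0.0943, 0.1097, 0.1209, 0.1209, 0.0913, 0.0913, 0.0913, 0.0913, 0.0913, 0.0134, 0.0127, 0.0004]  mean=-0.8122  Neff=10.2838  idx=[0, 1, 2, 2, 3, 4, 4, 5, 6, 7, 8, 9, 9]
step 3: w=[0.0000, 0.0001, 0.0002, 0.0002, 0.0003, 0.0003, 0.0003, 0.1664, 0.1664, 0.1664, 0.1664, 0.1664, 0.1664]  mean=-0.0919  Neff=6.0166  idx=[7, 7, 8, 8, 8, 9, 9, 10, 10, 11, 11, 12, 12]

resampled_idx = [7, 7, 8, 8, 8, 9, 9, 10, 10, 11, 11, 12, 12]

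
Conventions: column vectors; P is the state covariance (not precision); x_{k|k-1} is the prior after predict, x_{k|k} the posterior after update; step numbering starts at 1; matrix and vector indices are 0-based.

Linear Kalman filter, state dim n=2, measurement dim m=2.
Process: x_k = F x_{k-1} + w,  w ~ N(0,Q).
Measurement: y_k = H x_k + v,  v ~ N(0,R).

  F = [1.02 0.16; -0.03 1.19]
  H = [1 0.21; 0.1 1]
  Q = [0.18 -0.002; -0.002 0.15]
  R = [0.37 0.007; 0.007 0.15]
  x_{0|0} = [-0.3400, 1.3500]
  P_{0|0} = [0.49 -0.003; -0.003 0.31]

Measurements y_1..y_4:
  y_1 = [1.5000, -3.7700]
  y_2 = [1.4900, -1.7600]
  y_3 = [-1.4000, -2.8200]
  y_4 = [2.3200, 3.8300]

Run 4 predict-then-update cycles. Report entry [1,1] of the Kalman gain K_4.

step 1: x^-=[-0.1308, 1.6167]  P^-=[0.6968 0.0384; 0.0384 0.5896]  S=[1.1089 0.2397; 0.2397 0.7543]  K=[0.6492 -0.0630; -0.0255 0.7949]  nu=[1.2913, -5.3736]  x^+=[1.0463, -2.6879]  P^+=[0.2460 -0.0295; -0.0295 0.1220]
step 2: x^-=[0.6372, -3.2300]  P^-=[0.4294 -0.0220; -0.0220 0.3251]  S=[0.8045 0.0958; 0.0958 0.4750]  K=[0.5356 -0.0639; -0.0240 0.6846]  nu=[1.5311, 1.4063]  x^+=[1.3675, -2.3039]  P^+=[0.2032 -0.0262; -0.0262 0.1051]
step 3: x^-=[1.0262, -2.7827]  P^-=[0.3856 -0.0198; -0.0198 0.3009]  S=[0.7605 0.0885; 0.0885 0.4508]  K=[0.5083 -0.0582; -0.0206 0.6672]  nu=[-1.8418, -0.1400]  x^+=[0.0981, -2.8381]  P^+=[0.1928 -0.0245; -0.0245 0.1024]
step 4: x^-=[-0.3540, -3.3802]  P^-=[0.3752 -0.0180; -0.0180 0.2969]  S=[0.7508 0.0885; 0.0885 0.4471]  K=[0.5013 -0.0555; -0.0192 0.6639]  nu=[3.3838, 7.2456]  x^+=[0.9400, 1.3652]  P^+=[0.1901 -0.0238; -0.0238 0.1018]

K[1,1] = 0.6639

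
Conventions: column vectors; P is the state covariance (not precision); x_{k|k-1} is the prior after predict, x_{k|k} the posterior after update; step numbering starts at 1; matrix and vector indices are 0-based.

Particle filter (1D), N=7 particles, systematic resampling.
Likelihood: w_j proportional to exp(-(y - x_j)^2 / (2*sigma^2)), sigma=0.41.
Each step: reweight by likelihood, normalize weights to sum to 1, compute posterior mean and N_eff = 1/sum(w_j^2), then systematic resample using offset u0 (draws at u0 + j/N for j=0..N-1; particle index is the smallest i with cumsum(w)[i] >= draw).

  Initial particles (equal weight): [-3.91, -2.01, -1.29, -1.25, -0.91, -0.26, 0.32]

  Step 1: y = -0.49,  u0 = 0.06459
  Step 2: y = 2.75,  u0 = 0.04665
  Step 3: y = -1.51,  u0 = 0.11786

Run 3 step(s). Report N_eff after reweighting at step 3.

N_eff = 7.0000

step 1: w=[0.0000, 0.0005, 0.0777, 0.0936, 0.3086, 0.4455, 0.0741]  mean=-0.5912  Neff=3.1847  idx=[2, 4, 4, 5, 5, 5, 5]
step 2: w=[0.0000, 0.0000, 0.0000, 0.2500, 0.2500, 0.2500, 0.2500]  mean=-0.2600  Neff=4.0000  idx=[3, 3, 4, 4, 5, 6, 6]
step 3: w=[0.1429, 0.1429, 0.1429, 0.1429, 0.1429, 0.1429, 0.1429]  mean=-0.2600  Neff=7.0000  idx=[0, 1, 2, 3, 4, 5, 6]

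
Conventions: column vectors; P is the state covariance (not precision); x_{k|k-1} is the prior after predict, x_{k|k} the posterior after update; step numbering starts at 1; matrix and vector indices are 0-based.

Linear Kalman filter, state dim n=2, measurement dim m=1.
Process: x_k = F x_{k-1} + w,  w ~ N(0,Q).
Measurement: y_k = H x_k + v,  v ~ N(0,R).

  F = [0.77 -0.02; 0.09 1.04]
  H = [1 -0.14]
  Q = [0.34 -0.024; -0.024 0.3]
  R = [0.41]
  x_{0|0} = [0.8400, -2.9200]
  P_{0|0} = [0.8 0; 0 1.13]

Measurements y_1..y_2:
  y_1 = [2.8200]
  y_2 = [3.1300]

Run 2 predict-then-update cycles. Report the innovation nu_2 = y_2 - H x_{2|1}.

step 1: x^-=[0.7052, -2.9612]  P^-=[0.8148 0.0079; 0.0079 1.5287]  S=[1.2525]  K=[0.6496; -0.1645]  nu=[1.7002]  x^+=[1.8097, -3.2409]  P^+=[0.2862 0.1418; 0.1418 1.4948]
step 2: x^-=[1.4583, -3.2077]  P^-=[0.5059 0.0780; 0.0780 1.9456]  S=[0.9322]  K=[0.5310; -0.2085]  nu=[1.2226]  x^+=[2.1075, -3.4626]  P^+=[0.2431 0.1812; 0.1812 1.9051]

innov = [1.2226]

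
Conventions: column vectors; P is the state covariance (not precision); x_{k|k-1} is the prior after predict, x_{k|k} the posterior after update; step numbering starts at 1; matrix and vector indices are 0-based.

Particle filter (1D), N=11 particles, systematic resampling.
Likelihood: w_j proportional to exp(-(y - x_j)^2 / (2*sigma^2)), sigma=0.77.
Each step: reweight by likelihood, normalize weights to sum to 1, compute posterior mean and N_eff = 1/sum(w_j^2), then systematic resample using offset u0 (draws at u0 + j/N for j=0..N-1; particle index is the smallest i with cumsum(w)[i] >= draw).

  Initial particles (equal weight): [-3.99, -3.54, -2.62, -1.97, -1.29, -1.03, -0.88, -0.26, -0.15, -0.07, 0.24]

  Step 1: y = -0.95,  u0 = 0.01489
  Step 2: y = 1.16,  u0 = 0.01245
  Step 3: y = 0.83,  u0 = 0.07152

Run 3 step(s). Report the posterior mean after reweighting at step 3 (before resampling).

step 1: w=[0.0001, 0.0006, 0.0173, 0.0758, 0.1653, 0.1812, 0.1815, 0.1220, 0.1062, 0.0948, 0.0552]  mean=-0.7979  Neff=7.2819  idx=[2, 4, 4, 5, 5, 6, 6, 7, 7, 8, 9]
step 2: w=[0.0000, 0.0064, 0.0064, 0.0177, 0.0177, 0.0303, 0.0303, 0.1850, 0.1850, 0.2383, 0.2828]  mean=-0.2582  Neff=4.8133  idx=[2, 6, 7, 7, 8, 8, 9, 9, 10, 10, 10]
step 3: w=[0.0057, 0.0213, 0.0922, 0.0922, 0.0922, 0.0922, 0.1118, 0.1118, 0.1269, 0.1269, 0.1269]  mean=-0.1822  Neff=9.2792  idx=[2, 3, 4, 5, 6, 7, 7, 8, 9, 10, 10]

post_mean = -0.1822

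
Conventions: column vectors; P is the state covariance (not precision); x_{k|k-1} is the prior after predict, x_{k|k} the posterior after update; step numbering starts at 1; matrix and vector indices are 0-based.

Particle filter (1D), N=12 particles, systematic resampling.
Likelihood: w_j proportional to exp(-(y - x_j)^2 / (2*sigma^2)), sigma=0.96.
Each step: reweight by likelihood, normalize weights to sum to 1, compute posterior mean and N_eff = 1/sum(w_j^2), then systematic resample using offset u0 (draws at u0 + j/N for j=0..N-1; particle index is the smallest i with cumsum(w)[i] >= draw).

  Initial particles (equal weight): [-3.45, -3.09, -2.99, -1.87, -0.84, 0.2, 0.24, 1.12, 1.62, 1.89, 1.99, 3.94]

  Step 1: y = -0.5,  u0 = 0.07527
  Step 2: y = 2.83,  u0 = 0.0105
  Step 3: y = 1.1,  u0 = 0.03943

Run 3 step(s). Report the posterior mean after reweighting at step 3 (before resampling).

step 1: w=[0.0027, 0.0080, 0.0105, 0.1099, 0.2857, 0.2332, 0.2260, 0.0732, 0.0266, 0.0137, 0.0105, 0.0000]  mean=-0.2381  Neff=4.8619  idx=[3, 4, 4, 4, 4, 5, 5, 6, 6, 6, 7, 10]
step 2: w=[0.0000, 0.0007, 0.0007, 0.0007, 0.0007, 0.0231, 0.0231, 0.0259, 0.0259, 0.0259, 0.2016, 0.6719]  mean=1.5885  Neff=2.0197  idx=[5, 8, 10, 10, 11, 11, 11, 11, 11, 11, 11, 11]
step 3: w=[0.0756, 0.0786, 0.1174, 0.1174, 0.0764, 0.0764, 0.0764, 0.0764, 0.0764, 0.0764, 0.0764, 0.0764]  mean=1.5129  Neff=11.6120  idx=[0, 1, 2, 3, 3, 4, 5, 7, 8, 9, 10, 11]

post_mean = 1.5129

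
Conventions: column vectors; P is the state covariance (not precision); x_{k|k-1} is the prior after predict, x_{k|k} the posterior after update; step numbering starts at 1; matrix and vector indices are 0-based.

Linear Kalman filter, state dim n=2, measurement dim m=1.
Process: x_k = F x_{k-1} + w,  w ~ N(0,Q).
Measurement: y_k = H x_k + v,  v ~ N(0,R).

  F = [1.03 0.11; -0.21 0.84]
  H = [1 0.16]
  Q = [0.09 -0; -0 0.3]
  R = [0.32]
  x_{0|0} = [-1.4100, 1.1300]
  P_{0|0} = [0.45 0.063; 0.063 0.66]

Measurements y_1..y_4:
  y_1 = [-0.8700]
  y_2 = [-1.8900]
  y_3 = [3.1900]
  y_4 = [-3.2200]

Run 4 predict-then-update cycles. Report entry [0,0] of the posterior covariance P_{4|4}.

step 1: x^-=[-1.3280, 1.2453]  P^-=[0.5897 0.0167; 0.0167 0.7633]  S=[0.9346]  K=[0.6338; 0.1486]  nu=[0.2588]  x^+=[-1.1640, 1.2837]  P^+=[0.2142 -0.0713; -0.0713 0.7427]
step 2: x^-=[-1.0577, 1.3228]  P^-=[0.3101 -0.0377; -0.0377 0.8586]  S=[0.6400]  K=[0.4751; 0.1557]  nu=[-1.0439]  x^+=[-1.5537, 1.1603]  P^+=[0.1656 -0.0851; -0.0851 0.8431]
step 3: x^-=[-1.4727, 1.3009]  P^-=[0.2567 -0.0296; -0.0296 0.9322]  S=[0.5911]  K=[0.4262; 0.2023]  nu=[4.4545]  x^+=[0.4260, 2.2021]  P^+=[0.1493 -0.0805; -0.0805 0.9080]
step 4: x^-=[0.6810, 1.7603]  P^-=[0.2411 -0.0162; -0.0162 0.9757]  S=[0.5809]  K=[0.4106; 0.2408]  nu=[-4.1826]  x^+=[-1.0364, 0.7530]  P^+=[0.1432 -0.0737; -0.0737 0.9420]

P_post[0,0] = 0.1432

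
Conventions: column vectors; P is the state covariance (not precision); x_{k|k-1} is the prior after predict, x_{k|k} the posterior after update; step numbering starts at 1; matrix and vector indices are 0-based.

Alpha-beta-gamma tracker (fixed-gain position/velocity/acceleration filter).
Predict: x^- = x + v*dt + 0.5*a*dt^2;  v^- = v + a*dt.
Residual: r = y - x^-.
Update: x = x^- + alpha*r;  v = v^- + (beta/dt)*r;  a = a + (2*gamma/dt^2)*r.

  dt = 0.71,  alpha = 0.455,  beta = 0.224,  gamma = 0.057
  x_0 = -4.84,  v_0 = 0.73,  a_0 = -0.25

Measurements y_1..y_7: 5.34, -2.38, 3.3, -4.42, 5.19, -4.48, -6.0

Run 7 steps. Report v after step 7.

step 1: x_pred=-4.3847  r=9.7247  x^+=0.0400  v^+=3.6206  a^+=1.9492
step 2: x_pred=3.1019  r=-5.4819  x^+=0.6077  v^+=3.2750  a^+=0.7095
step 3: x_pred=3.1117  r=0.1883  x^+=3.1974  v^+=3.8381  a^+=0.7521
step 4: x_pred=6.1120  r=-10.5320  x^+=1.3200  v^+=1.0493  a^+=-1.6297
step 5: x_pred=1.6542  r=3.5358  x^+=3.2630  v^+=1.0077  a^+=-0.8301
step 6: x_pred=3.7693  r=-8.2493  x^+=0.0158  v^+=-2.1842  a^+=-2.6956
step 7: x_pred=-2.2144  r=-3.7856  x^+=-3.9368  v^+=-5.2925  a^+=-3.5517

v_post = -5.2925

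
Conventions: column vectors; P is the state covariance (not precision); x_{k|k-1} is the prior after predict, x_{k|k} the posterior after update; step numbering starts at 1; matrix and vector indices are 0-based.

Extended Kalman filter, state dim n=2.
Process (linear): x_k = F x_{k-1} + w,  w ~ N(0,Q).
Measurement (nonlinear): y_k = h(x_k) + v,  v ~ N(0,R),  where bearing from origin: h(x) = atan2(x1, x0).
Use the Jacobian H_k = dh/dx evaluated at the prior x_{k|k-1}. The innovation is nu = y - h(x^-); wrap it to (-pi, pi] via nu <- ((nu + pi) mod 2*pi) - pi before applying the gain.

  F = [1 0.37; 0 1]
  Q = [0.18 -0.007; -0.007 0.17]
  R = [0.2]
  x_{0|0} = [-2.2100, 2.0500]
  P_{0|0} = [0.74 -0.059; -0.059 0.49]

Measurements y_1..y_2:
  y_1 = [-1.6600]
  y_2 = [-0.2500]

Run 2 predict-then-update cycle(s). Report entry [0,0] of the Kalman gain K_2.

K[0,0] = -0.3281

step 1: x^-=[-1.4515, 2.0500]  P^-=[0.9434 0.1153; 0.1153 0.6600]  H_jac=[-0.3249 -0.2301]  S=[0.3518]  K=[-0.9468; -0.5381]  nu=[2.4363]  x^+=[-3.7582, 0.7389]  P^+=[0.6281 -0.0639; -0.0639 0.5581]
step 2: x^-=[-3.4848, 0.7389]  P^-=[0.8372 0.1356; 0.1356 0.7281]  H_jac=[-0.0582 -0.2746]  S=[0.2621]  K=[-0.3281; -0.7931]  nu=[3.1005]  x^+=[-4.5020, -1.7200]  P^+=[0.8090 0.0674; 0.0674 0.5633]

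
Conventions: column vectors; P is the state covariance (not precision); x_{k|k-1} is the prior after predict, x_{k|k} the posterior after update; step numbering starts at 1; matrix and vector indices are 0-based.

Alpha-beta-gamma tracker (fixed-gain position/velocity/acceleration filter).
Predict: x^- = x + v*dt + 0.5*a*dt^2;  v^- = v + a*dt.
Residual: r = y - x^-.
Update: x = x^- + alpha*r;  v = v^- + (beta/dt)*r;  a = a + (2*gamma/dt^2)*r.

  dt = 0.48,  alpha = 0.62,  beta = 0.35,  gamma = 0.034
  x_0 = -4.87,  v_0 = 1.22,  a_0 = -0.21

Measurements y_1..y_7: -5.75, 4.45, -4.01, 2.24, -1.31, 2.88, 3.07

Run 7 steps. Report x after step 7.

step 1: x_pred=-4.3086  r=-1.4414  x^+=-5.2023  v^+=0.0682  a^+=-0.6354
step 2: x_pred=-5.2427  r=9.6927  x^+=0.7668  v^+=6.8308  a^+=2.2253
step 3: x_pred=4.3019  r=-8.3119  x^+=-0.8515  v^+=1.8382  a^+=-0.2279
step 4: x_pred=0.0046  r=2.2354  x^+=1.3905  v^+=3.3588  a^+=0.4319
step 5: x_pred=3.0525  r=-4.3625  x^+=0.3478  v^+=0.3851  a^+=-0.8557
step 6: x_pred=0.4340  r=2.4460  x^+=1.9505  v^+=1.7579  a^+=-0.1338
step 7: x_pred=2.7789  r=0.2911  x^+=2.9594  v^+=1.9059  a^+=-0.0479

x_post = 2.9594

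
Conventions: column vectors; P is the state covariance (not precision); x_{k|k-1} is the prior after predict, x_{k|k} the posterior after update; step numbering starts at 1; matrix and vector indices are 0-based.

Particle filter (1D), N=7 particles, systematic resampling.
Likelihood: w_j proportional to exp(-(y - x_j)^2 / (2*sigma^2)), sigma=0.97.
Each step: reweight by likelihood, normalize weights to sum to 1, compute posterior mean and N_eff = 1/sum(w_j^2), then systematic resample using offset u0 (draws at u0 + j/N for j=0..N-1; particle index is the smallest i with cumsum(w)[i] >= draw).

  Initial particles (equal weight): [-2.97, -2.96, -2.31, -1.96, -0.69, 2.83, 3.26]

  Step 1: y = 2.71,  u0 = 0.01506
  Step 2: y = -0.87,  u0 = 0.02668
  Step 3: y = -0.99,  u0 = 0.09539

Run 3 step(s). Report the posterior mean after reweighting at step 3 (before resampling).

step 1: w=[0.0000, 0.0000, 0.0000, 0.0000, 0.0012, 0.5376, 0.4613]  mean=3.0242  Neff=1.9930  idx=[5, 5, 5, 5, 6, 6, 6]
step 2: w=[0.2222, 0.2222, 0.2222, 0.2222, 0.0371, 0.0371, 0.0371]  mean=2.8779  Neff=4.9615  idx=[0, 0, 1, 2, 2, 3, 3]
step 3: w=[0.1429, 0.1429, 0.1429, 0.1429, 0.1429, 0.1429, 0.1429]  mean=2.8300  Neff=7.0000  idx=[0, 1, 2, 3, 4, 5, 6]

post_mean = 2.8300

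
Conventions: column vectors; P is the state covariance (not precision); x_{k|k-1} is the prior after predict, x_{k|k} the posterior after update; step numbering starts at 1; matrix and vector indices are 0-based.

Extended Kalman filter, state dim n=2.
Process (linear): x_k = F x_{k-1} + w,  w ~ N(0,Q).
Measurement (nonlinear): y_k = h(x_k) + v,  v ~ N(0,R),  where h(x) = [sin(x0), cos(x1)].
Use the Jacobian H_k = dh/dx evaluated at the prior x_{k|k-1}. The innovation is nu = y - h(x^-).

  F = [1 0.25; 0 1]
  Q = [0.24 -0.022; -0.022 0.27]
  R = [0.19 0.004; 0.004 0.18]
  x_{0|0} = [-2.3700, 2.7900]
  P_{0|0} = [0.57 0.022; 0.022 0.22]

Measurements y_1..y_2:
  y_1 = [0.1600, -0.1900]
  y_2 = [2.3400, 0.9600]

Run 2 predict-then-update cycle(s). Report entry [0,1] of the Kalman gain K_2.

step 1: x^-=[-1.6725, 2.7900]  P^-=[0.8347 0.0550; 0.0550 0.4900]  H_jac=[-0.1015 0.0000; 0.0000 -0.3444]  S=[0.1986 0.0059; 0.0059 0.2381]  K=[-0.4247 -0.0690; -0.0070 -0.7085]  nu=[1.1548, 0.7488]  x^+=[-2.2146, 2.2514]  P^+=[0.7975 0.0410; 0.0410 0.3704]
step 2: x^-=[-1.6517, 2.2514]  P^-=[1.0811 0.1116; 0.1116 0.6404]  H_jac=[-0.0809 0.0000; 0.0000 -0.7772]  S=[0.1971 0.0110; 0.0110 0.5668]  K=[-0.4355 -0.1445; 0.0033 -0.8781]  nu=[3.3367, 1.5892]  x^+=[-3.3346, 0.8668]  P^+=[1.0305 0.0357; 0.0357 0.2034]

K[0,1] = -0.1445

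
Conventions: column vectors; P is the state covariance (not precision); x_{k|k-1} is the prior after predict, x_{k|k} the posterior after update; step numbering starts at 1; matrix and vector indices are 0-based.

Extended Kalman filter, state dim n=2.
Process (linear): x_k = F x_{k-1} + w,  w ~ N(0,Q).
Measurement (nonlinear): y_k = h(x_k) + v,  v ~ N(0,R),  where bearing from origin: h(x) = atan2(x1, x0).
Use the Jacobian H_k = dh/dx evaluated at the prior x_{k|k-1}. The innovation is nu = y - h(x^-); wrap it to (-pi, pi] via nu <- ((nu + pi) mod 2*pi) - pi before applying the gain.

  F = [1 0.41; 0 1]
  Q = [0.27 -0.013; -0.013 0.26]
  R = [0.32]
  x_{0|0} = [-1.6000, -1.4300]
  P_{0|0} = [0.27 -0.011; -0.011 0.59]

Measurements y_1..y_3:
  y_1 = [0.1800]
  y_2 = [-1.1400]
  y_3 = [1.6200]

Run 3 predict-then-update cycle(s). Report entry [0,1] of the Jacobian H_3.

step 1: x^-=[-2.1863, -1.4300]  P^-=[0.6302 0.2179; 0.2179 0.8500]  H_jac=[0.2095 -0.3203]  S=[0.4056]  K=[0.1534; -0.5587]  nu=[2.7424]  x^+=[-1.7656, -2.9622]  P^+=[0.6206 0.2527; 0.2527 0.7234]
step 2: x^-=[-2.9801, -2.9622]  P^-=[1.2194 0.5363; 0.5363 0.9834]  H_jac=[0.1678 -0.1688]  S=[0.3520]  K=[0.3241; -0.2160]  nu=[1.2192]  x^+=[-2.5849, -3.2255]  P^+=[1.1824 0.5609; 0.5609 0.9670]
step 3: x^-=[-3.9074, -3.2255]  P^-=[2.0749 0.9443; 0.9443 1.2270]  H_jac=[0.1256 -0.1522]  S=[0.3451]  K=[0.3390; -0.1974]  nu=[-2.2117]  x^+=[-4.6571, -2.7890]  P^+=[2.0353 0.9674; 0.9674 1.2135]

H_jac[0,1] = -0.1522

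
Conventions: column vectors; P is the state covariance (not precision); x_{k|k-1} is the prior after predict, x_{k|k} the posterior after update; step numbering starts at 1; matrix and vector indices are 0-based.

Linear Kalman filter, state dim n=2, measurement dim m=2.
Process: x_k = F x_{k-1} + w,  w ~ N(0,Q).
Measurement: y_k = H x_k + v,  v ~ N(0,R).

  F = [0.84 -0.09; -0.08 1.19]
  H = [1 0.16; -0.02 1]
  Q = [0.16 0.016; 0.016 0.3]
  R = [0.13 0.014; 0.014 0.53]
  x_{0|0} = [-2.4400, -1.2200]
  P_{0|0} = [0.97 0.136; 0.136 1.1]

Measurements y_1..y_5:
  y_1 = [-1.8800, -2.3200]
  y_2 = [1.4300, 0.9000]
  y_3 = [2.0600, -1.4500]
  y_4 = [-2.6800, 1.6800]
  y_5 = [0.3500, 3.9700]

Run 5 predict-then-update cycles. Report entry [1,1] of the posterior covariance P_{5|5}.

step 1: x^-=[-1.9398, -1.2566]  P^-=[0.8328 -0.0301; -0.0301 1.8380]  S=[1.0002 0.2615; 0.2615 2.3696]  K=[0.8577 -0.1144; 0.0629 0.7690]  nu=[0.2609, -1.1022]  x^+=[-1.5900, -2.0878]  P^+=[0.1173 -0.0463; -0.0463 0.4075]
step 2: x^-=[-1.1477, -2.3572]  P^-=[0.2531 -0.0821; -0.0821 0.8866]  S=[0.3795 0.0690; 0.0690 1.4200]  K=[0.6491 -0.0929; 0.0442 0.6234]  nu=[2.9549, 3.2343]  x^+=[0.4699, -0.2104]  P^+=[0.0892 -0.0384; -0.0384 0.3303]
step 3: x^-=[0.4136, -0.2880]  P^-=[0.2314 -0.0640; -0.0640 0.7755]  S=[0.3608 0.0697; 0.0697 1.3082]  K=[0.6297 -0.0860; 0.0524 0.5910]  nu=[1.6925, -1.1538]  x^+=[1.5785, -0.8811]  P^+=[0.0863 -0.0350; -0.0350 0.3133]
step 4: x^-=[1.4052, -1.1748]  P^-=[0.2287 -0.0586; -0.0586 0.7509]  S=[0.3592 0.0711; 0.0711 1.2833]  K=[0.6273 -0.0840; 0.0558 0.5829]  nu=[-3.8973, 2.8829]  x^+=[-1.2816, 0.2881]  P^+=[0.0858 -0.0340; -0.0340 0.3090]
step 5: x^-=[-1.1025, 0.4454]  P^-=[0.2282 -0.0571; -0.0571 0.7447]  S=[0.3590 0.0716; 0.0716 1.2770]  K=[0.6269 -0.0835; 0.0569 0.5808]  nu=[1.3812, 3.5026]  x^+=[-0.5290, 2.5583]  P^+=[0.0857 -0.0338; -0.0338 0.3080]

P_post[1,1] = 0.3080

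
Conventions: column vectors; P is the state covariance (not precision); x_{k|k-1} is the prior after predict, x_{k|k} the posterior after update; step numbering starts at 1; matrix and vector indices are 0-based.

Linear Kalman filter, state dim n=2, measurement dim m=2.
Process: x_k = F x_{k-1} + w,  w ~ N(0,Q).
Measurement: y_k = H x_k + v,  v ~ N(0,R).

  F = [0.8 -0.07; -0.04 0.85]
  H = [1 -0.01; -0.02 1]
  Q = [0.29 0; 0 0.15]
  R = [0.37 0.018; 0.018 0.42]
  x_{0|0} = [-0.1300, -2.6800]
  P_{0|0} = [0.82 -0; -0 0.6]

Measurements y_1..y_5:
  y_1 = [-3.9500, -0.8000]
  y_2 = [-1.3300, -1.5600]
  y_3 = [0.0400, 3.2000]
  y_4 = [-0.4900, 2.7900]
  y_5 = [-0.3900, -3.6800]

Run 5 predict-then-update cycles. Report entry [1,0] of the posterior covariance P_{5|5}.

step 1: x^-=[0.0836, -2.2728]  P^-=[0.8177 -0.0619; -0.0619 0.5848]  S=[1.1890 -0.0662; -0.0662 1.0076]  K=[0.6864 -0.0326; -0.0247 0.5800]  nu=[-4.0563, 1.4745]  x^+=[-2.7489, -1.3173]  P^+=[0.2534 0.0037; 0.0037 0.2432]
step 2: x^-=[-2.1069, -1.0097]  P^-=[0.4530 -0.0200; -0.0200 0.3259]  S=[0.8234 -0.0144; -0.0144 0.7469]  K=[0.5499 -0.0284; -0.0207 0.4365]  nu=[0.7668, -0.5924]  x^+=[-1.6685, -1.2842]  P^+=[0.2030 0.0020; 0.0020 0.1830]
step 3: x^-=[-1.2449, -1.0248]  P^-=[0.4206 -0.0160; -0.0160 0.2824]  S=[0.7909 -0.0092; -0.0092 0.7032]  K=[0.5316 -0.0277; -0.0191 0.4018]  nu=[1.2746, 4.1999]  x^+=[-0.6837, 0.6383]  P^+=[0.1962 0.0018; 0.0018 0.1684]
step 4: x^-=[-0.5916, 0.5699]  P^-=[0.4162 -0.0150; -0.0150 0.2719]  S=[0.7865 -0.0081; -0.0081 0.6927]  K=[0.5291 -0.0276; -0.0185 0.3927]  nu=[0.1073, 2.2082]  x^+=[-0.5957, 1.4352]  P^+=[0.1953 0.0019; 0.0019 0.1647]
step 5: x^-=[-0.5770, 1.2438]  P^-=[0.4156 -0.0148; -0.0148 0.2692]  S=[0.7859 -0.0078; -0.0078 0.6899]  K=[0.5287 -0.0275; -0.0184 0.3903]  nu=[0.1995, -4.9353]  x^+=[-0.3358, -0.6864]  P^+=[0.1951 0.0019; 0.0019 0.1637]

P_post[1,0] = 0.0019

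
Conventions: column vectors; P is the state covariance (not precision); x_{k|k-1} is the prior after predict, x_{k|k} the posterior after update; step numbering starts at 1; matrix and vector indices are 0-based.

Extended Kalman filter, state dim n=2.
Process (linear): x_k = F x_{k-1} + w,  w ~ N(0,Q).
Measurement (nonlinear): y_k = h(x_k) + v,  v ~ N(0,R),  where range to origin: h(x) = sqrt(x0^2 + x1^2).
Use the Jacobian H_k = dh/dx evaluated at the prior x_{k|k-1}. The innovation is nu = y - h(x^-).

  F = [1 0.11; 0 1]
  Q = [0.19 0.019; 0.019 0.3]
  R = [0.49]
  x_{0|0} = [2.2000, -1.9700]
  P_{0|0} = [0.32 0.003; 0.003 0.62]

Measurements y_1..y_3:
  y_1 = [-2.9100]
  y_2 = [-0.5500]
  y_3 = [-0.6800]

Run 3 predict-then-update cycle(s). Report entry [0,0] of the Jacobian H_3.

step 1: x^-=[1.9833, -1.9700]  P^-=[0.5182 0.0902; 0.0902 0.9200]  H_jac=[0.7095 -0.7047]  S=[1.1175]  K=[0.2721; -0.5229]  nu=[-5.7054]  x^+=[0.4310, 1.0133]  P^+=[0.4354 0.2492; 0.2492 0.6144]
step 2: x^-=[0.5424, 1.0133]  P^-=[0.6877 0.3358; 0.3358 0.9144]  H_jac=[0.4719 0.8816]  S=[1.6334]  K=[0.3799; 0.5906]  nu=[-1.6994]  x^+=[-0.1032, 0.0097]  P^+=[0.4519 -0.0307; -0.0307 0.3447]
step 3: x^-=[-0.1022, 0.0097]  P^-=[0.6393 0.0262; 0.0262 0.6447]  H_jac=[-0.9956 0.0942]  S=[1.1245]  K=[-0.5638; 0.0308]  nu=[-0.7826]  x^+=[0.3391, -0.0145]  P^+=[0.2818 0.0457; 0.0457 0.6436]

H_jac[0,0] = -0.9956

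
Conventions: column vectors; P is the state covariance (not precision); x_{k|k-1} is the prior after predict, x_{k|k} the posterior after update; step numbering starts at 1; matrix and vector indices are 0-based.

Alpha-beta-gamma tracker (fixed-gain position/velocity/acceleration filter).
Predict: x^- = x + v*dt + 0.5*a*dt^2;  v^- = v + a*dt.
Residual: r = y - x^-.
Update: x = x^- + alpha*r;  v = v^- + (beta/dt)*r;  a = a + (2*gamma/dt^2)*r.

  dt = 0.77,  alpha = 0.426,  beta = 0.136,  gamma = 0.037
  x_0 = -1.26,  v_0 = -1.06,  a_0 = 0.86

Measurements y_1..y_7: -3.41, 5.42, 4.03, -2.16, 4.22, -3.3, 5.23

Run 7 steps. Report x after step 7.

step 1: x_pred=-1.8213  r=-1.5887  x^+=-2.4981  v^+=-0.6784  a^+=0.6617
step 2: x_pred=-2.8243  r=8.2443  x^+=0.6878  v^+=1.2872  a^+=1.6907
step 3: x_pred=2.1802  r=1.8498  x^+=2.9682  v^+=2.9158  a^+=1.9216
step 4: x_pred=5.7830  r=-7.9430  x^+=2.3993  v^+=2.9925  a^+=0.9302
step 5: x_pred=4.9792  r=-0.7592  x^+=4.6558  v^+=3.5746  a^+=0.8354
step 6: x_pred=7.6559  r=-10.9559  x^+=2.9887  v^+=2.2828  a^+=-0.5320
step 7: x_pred=4.5888  r=0.6412  x^+=4.8619  v^+=1.9865  a^+=-0.4519

x_post = 4.8619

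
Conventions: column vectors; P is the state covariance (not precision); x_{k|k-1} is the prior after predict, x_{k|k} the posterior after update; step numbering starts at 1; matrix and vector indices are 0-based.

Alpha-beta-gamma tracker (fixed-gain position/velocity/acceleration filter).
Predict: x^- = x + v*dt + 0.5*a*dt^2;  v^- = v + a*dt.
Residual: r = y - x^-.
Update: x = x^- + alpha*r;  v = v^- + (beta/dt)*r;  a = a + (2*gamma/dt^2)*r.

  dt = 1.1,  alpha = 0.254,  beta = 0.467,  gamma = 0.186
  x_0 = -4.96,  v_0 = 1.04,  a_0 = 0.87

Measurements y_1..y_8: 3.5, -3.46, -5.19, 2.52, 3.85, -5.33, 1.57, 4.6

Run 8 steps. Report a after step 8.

step 1: x_pred=-3.2896  r=6.7896  x^+=-1.5651  v^+=4.8795  a^+=2.9574
step 2: x_pred=5.5916  r=-9.0516  x^+=3.2925  v^+=4.2898  a^+=0.1746
step 3: x_pred=8.1169  r=-13.3069  x^+=4.7370  v^+=-1.1675  a^+=-3.9165
step 4: x_pred=1.0832  r=1.4368  x^+=1.4482  v^+=-4.8657  a^+=-3.4748
step 5: x_pred=-6.0063  r=9.8563  x^+=-3.5028  v^+=-4.5035  a^+=-0.4446
step 6: x_pred=-8.7256  r=3.3956  x^+=-7.8631  v^+=-3.5509  a^+=0.5994
step 7: x_pred=-11.4065  r=12.9765  x^+=-8.1104  v^+=2.6175  a^+=4.5888
step 8: x_pred=-2.4550  r=7.0550  x^+=-0.6630  v^+=10.6604  a^+=6.7578

a_post = 6.7578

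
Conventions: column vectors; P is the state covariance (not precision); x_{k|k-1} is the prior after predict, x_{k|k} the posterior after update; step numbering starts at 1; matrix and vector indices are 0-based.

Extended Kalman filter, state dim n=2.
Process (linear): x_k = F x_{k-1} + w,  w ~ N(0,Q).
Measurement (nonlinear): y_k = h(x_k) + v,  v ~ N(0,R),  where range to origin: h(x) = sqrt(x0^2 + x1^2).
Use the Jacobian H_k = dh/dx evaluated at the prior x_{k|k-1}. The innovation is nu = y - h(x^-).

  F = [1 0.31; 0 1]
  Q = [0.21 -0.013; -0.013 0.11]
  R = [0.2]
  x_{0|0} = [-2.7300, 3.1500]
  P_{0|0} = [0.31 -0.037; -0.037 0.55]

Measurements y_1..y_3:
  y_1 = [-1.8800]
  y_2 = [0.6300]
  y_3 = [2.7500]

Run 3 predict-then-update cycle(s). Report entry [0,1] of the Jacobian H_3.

H_jac[0,1] = -0.6642

step 1: x^-=[-1.7535, 3.1500]  P^-=[0.5499 0.1205; 0.1205 0.6600]  H_jac=[-0.4864 0.8737]  S=[0.7315]  K=[-0.2217; 0.7082]  nu=[-5.4852]  x^+=[-0.5374, -0.7345]  P^+=[0.5140 0.2354; 0.2354 0.2931]
step 2: x^-=[-0.7651, -0.7345]  P^-=[0.8980 0.3132; 0.3132 0.4031]  H_jac=[-0.7214 -0.6925]  S=[1.1736]  K=[-0.7368; -0.4304]  nu=[-0.4306]  x^+=[-0.4478, -0.5492]  P^+=[0.2609 -0.0590; -0.0590 0.1857]
step 3: x^-=[-0.6181, -0.5492]  P^-=[0.4522 -0.0144; -0.0144 0.2957]  H_jac=[-0.7475 -0.6642]  S=[0.5689]  K=[-0.5774; -0.3264]  nu=[1.9232]  x^+=[-1.7285, -1.1768]  P^+=[0.2625 -0.1216; -0.1216 0.2351]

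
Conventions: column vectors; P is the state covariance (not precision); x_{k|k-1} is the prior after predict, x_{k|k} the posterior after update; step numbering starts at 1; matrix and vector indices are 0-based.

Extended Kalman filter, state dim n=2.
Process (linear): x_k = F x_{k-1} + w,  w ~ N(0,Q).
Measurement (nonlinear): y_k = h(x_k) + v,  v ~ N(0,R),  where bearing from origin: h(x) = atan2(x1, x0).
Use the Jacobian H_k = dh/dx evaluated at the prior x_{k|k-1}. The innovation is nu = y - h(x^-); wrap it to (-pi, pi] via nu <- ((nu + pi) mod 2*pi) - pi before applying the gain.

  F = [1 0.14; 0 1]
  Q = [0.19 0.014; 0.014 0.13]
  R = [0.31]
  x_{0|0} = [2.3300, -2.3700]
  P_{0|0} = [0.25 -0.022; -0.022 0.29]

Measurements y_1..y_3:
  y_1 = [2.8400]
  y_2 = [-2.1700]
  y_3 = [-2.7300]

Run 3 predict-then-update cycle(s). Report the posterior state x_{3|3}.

x_post = [-0.7861, -3.2842]

step 1: x^-=[1.9982, -2.3700]  P^-=[0.4395 0.0326; 0.0326 0.4200]  H_jac=[0.2466 0.2079]  S=[0.3582]  K=[0.3215; 0.2662]  nu=[-2.5729]  x^+=[1.1710, -3.0550]  P^+=[0.4025 0.0019; 0.0019 0.3946]
step 2: x^-=[0.7433, -3.0550]  P^-=[0.6008 0.0712; 0.0712 0.5246]  H_jac=[0.3090 0.0752]  S=[0.3737]  K=[0.5112; 0.1644]  nu=[-0.8379]  x^+=[0.3150, -3.1928]  P^+=[0.5031 0.0398; 0.0398 0.5145]
step 3: x^-=[-0.1320, -3.1928]  P^-=[0.7143 0.1258; 0.1258 0.6445]  H_jac=[0.3127 -0.0129]  S=[0.3789]  K=[0.5851; 0.0818]  nu=[-1.1179]  x^+=[-0.7861, -3.2842]  P^+=[0.5846 0.1077; 0.1077 0.6420]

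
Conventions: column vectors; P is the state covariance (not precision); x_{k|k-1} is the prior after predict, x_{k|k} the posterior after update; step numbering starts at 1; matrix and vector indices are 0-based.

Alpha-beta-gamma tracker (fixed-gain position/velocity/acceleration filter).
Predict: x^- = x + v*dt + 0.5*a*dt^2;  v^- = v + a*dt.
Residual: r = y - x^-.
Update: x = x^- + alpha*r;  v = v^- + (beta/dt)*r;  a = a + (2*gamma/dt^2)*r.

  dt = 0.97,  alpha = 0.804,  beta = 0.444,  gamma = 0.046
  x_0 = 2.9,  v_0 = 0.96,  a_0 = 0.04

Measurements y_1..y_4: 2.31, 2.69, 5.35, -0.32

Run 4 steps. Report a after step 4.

a_post = -0.4959

step 1: x_pred=3.8500  r=-1.5400  x^+=2.6118  v^+=0.2939  a^+=-0.1106
step 2: x_pred=2.8449  r=-0.1549  x^+=2.7204  v^+=0.1157  a^+=-0.1257
step 3: x_pred=2.7735  r=2.5765  x^+=4.8450  v^+=1.1731  a^+=0.1262
step 4: x_pred=6.0423  r=-6.3623  x^+=0.9270  v^+=-1.6167  a^+=-0.4959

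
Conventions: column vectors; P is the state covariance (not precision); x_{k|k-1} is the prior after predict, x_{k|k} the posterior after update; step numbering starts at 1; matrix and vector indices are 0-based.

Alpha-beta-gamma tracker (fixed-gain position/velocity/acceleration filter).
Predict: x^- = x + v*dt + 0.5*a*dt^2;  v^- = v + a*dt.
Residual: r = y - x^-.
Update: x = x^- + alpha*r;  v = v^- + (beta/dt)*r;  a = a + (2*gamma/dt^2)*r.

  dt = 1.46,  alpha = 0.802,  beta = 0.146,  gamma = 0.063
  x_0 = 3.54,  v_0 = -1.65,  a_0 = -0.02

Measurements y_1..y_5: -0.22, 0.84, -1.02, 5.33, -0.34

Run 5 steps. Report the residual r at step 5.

resid = -4.3714

step 1: x_pred=1.1097  r=-1.3297  x^+=0.0433  v^+=-1.8122  a^+=-0.0986
step 2: x_pred=-2.7076  r=3.5476  x^+=0.1376  v^+=-1.6014  a^+=0.1111
step 3: x_pred=-2.0820  r=1.0620  x^+=-1.2303  v^+=-1.3330  a^+=0.1739
step 4: x_pred=-2.9911  r=8.3211  x^+=3.6824  v^+=-0.2470  a^+=0.6657
step 5: x_pred=4.0314  r=-4.3714  x^+=0.5255  v^+=0.2879  a^+=0.4073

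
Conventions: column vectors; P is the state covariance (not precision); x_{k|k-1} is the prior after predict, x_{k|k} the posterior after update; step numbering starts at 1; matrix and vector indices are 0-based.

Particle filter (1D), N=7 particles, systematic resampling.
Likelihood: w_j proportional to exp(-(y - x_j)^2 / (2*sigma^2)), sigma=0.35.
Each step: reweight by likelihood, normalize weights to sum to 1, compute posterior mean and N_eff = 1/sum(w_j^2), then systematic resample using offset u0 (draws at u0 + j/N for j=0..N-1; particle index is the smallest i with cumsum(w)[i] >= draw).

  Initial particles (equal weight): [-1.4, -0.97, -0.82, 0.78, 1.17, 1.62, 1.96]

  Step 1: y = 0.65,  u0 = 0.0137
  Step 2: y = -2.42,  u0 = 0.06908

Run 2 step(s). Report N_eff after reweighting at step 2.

N_eff = 5.0001

step 1: w=[0.0000, 0.0000, 0.0001, 0.7249, 0.2576, 0.0167, 0.0007]  mean=0.8951  Neff=1.6889  idx=[3, 3, 3, 3, 3, 4, 4]
step 2: w=[0.2000, 0.2000, 0.2000, 0.2000, 0.2000, 0.0000, 0.0000]  mean=0.7800  Neff=5.0001  idx=[0, 1, 1, 2, 3, 3, 4]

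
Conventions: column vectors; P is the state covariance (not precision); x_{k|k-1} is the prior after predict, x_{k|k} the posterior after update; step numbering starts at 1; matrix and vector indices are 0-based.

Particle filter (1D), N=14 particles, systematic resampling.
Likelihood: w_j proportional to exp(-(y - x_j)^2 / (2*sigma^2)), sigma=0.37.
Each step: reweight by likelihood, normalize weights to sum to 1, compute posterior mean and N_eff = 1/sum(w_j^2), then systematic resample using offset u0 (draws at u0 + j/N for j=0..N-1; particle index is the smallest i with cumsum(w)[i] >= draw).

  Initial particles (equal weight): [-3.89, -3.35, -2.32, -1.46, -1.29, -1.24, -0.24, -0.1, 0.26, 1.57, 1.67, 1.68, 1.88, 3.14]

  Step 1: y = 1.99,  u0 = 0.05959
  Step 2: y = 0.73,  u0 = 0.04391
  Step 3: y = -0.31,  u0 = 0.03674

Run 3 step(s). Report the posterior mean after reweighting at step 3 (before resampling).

post_mean = 1.6059

step 1: w=[0.0000, 0.0000, 0.0000, 0.0000, 0.0000, 0.0000, 0.0000, 0.0000, 0.0000, 0.1822, 0.2387, 0.2443, 0.3320, 0.0028]  mean=1.7280  Neff=3.8447  idx=[9, 9, 10, 10, 10, 10, 11, 11, 11, 12, 12, 12, 12, 12]
step 2: w=[0.1646, 0.1646, 0.0859, 0.0859, 0.0859, 0.0859, 0.0802, 0.0802, 0.0802, 0.0173, 0.0173, 0.0173, 0.0173, 0.0173]  mean=1.6576  Neff=9.5677  idx=[0, 0, 1, 1, 2, 2, 3, 4, 5, 6, 7, 7, 8, 12]
step 3: w=[0.1646, 0.1646, 0.1646, 0.1646, 0.0402, 0.0402, 0.0402, 0.0402, 0.0402, 0.0348, 0.0348, 0.0348, 0.0348, 0.0016]  mean=1.6059  Neff=8.2463  idx=[0, 0, 1, 1, 1, 2, 2, 3, 3, 4, 6, 8, 9, 12]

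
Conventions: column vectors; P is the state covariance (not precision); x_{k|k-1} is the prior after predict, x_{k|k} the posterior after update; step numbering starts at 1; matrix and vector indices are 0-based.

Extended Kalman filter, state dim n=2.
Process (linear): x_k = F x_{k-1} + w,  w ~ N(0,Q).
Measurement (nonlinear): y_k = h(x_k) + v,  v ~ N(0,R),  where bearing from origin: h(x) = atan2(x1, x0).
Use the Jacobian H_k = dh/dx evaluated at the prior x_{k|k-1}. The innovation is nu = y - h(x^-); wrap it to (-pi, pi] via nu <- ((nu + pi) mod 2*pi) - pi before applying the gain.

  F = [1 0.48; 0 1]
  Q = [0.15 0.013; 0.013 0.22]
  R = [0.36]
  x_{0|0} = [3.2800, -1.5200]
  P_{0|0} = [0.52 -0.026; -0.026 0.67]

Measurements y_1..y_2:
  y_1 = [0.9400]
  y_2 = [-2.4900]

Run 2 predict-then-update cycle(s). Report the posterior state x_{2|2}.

step 1: x^-=[2.5504, -1.5200]  P^-=[0.7994 0.3086; 0.3086 0.8900]  H_jac=[0.1724 0.2893]  S=[0.4891]  K=[0.4644; 0.6353]  nu=[1.4775]  x^+=[3.2366, -0.5813]  P^+=[0.6939 0.1643; 0.1643 0.6926]
step 2: x^-=[2.9575, -0.5813]  P^-=[1.1612 0.5097; 0.5097 0.9126]  H_jac=[0.0640 0.3255]  S=[0.4827]  K=[0.4977; 0.6830]  nu=[-2.2959]  x^+=[1.8148, -2.1495]  P^+=[1.0416 0.3456; 0.3456 0.6874]

x_post = [1.8148, -2.1495]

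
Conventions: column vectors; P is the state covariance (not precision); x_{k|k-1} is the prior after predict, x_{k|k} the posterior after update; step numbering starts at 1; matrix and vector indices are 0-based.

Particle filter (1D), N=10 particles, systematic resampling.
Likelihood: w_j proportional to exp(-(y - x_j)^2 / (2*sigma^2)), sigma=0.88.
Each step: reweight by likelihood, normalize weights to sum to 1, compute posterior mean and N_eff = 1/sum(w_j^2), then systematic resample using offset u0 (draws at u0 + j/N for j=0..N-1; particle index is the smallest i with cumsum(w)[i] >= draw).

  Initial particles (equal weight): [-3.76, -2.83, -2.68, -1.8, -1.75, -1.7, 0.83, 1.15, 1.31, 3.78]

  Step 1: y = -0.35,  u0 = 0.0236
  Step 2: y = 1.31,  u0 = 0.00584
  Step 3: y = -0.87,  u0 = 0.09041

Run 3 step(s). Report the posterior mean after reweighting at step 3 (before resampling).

step 1: w=[0.0003, 0.0110, 0.0176, 0.1507, 0.1653, 0.1806, 0.2384, 0.1371, 0.0989, 0.0000]  mean=-0.4622  Neff=5.9343  idx=[2, 3, 4, 4, 5, 5, 6, 6, 7, 8]
step 2: w=[0.0000, 0.0005, 0.0006, 0.0006, 0.0008, 0.0008, 0.2317, 0.2317, 0.2644, 0.2688]  mean=1.0351  Neff=4.0070  idx=[6, 6, 6, 7, 7, 8, 8, 8, 9, 9]
step 3: w=[0.1430, 0.1430, 0.1430, 0.1430, 0.1430, 0.0663, 0.0663, 0.0663, 0.0430, 0.0430]  mean=0.9349  Neff=8.3918  idx=[0, 1, 2, 2, 3, 4, 4, 6, 7, 9]

post_mean = 0.9349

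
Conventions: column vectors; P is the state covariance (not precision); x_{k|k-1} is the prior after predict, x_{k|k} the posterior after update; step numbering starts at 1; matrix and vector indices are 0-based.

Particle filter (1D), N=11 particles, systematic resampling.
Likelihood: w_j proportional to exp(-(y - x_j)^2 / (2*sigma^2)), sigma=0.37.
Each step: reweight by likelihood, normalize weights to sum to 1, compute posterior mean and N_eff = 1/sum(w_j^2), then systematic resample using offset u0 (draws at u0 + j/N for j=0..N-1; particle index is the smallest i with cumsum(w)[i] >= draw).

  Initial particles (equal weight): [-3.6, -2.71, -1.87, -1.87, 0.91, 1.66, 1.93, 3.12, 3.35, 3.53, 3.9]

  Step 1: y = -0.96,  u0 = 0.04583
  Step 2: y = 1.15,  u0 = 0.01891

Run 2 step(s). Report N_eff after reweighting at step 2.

N_eff = 11.0000

step 1: w=[0.0000, 0.0001, 0.4999, 0.4999, 0.0000, 0.0000, 0.0000, 0.0000, 0.0000, 0.0000, 0.0000]  mean=-1.8700  Neff=2.0007  idx=[2, 2, 2, 2, 2, 3, 3, 3, 3, 3, 3]
step 2: w=[0.0909, 0.0909, 0.0909, 0.0909, 0.0909, 0.0909, 0.0909, 0.0909, 0.0909, 0.0909, 0.0909]  mean=-1.8700  Neff=11.0000  idx=[0, 1, 2, 3, 4, 5, 6, 7, 8, 9, 10]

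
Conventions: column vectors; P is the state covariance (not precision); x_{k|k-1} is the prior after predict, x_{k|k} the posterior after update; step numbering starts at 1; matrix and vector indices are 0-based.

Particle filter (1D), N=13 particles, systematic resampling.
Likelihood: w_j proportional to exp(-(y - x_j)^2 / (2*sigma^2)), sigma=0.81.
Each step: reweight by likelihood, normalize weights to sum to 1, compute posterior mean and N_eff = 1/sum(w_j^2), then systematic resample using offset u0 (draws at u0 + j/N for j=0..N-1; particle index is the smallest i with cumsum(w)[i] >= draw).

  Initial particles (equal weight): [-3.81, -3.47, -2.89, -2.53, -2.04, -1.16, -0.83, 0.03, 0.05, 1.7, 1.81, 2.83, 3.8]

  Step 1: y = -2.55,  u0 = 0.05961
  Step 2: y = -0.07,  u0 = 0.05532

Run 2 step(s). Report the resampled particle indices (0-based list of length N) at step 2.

resampled_idx = [9, 10, 11, 12, 12, 12, 12, 12, 12, 12, 12, 12, 12]

step 1: w=[0.0764, 0.1344, 0.2345, 0.2560, 0.2100, 0.0587, 0.0269, 0.0016, 0.0015, 0.0000, 0.0000, 0.0000, 0.0000]  mean=-2.6015  Neff=5.1889  idx=[0, 1, 2, 2, 2, 2, 3, 3, 3, 4, 4, 4, 6]
step 2: w=[0.0000, 0.0002, 0.0028, 0.0028, 0.0028, 0.0028, 0.0118, 0.0118, 0.0118, 0.0619, 0.0619, 0.0619, 0.7674]  mean=-1.1386  Neff=1.6642  idx=[9, 10, 11, 12, 12, 12, 12, 12, 12, 12, 12, 12, 12]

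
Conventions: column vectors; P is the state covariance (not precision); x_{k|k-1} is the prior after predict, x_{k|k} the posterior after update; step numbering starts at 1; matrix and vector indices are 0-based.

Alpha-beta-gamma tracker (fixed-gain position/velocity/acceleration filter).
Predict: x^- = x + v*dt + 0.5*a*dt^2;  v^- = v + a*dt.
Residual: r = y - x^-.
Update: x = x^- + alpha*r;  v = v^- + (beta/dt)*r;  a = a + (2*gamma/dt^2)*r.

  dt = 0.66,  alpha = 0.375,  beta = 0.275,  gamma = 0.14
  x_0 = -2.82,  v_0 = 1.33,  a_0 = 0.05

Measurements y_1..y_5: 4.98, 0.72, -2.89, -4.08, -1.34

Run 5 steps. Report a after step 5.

step 1: x_pred=-1.9313  r=6.9113  x^+=0.6604  v^+=4.2427  a^+=4.4925
step 2: x_pred=4.4391  r=-3.7191  x^+=3.0444  v^+=5.6582  a^+=2.1019
step 3: x_pred=7.2366  r=-10.1266  x^+=3.4391  v^+=2.8260  a^+=-4.4074
step 4: x_pred=4.3444  r=-8.4244  x^+=1.1852  v^+=-3.5930  a^+=-9.8225
step 5: x_pred=-3.3255  r=1.9855  x^+=-2.5809  v^+=-9.2486  a^+=-8.5462

a_post = -8.5462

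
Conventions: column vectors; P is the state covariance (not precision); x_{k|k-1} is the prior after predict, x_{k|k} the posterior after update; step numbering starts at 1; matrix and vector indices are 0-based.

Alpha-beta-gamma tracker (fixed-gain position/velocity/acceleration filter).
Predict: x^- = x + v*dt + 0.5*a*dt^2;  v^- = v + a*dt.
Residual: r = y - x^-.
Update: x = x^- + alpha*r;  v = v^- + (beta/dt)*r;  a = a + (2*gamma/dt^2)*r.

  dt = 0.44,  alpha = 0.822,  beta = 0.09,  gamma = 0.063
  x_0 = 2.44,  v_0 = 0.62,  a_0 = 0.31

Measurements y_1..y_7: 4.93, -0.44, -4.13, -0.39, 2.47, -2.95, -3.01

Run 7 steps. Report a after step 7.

a_post = -1.0986

step 1: x_pred=2.7428  r=2.1872  x^+=4.5407  v^+=1.2038  a^+=1.7335
step 2: x_pred=5.2381  r=-5.6781  x^+=0.5707  v^+=0.8051  a^+=-1.9620
step 3: x_pred=0.7350  r=-4.8650  x^+=-3.2640  v^+=-1.0533  a^+=-5.1283
step 4: x_pred=-4.2239  r=3.8339  x^+=-1.0724  v^+=-2.5256  a^+=-2.6331
step 5: x_pred=-2.4386  r=4.9086  x^+=1.5963  v^+=-2.6801  a^+=0.5615
step 6: x_pred=0.4714  r=-3.4214  x^+=-2.3410  v^+=-3.1328  a^+=-1.6652
step 7: x_pred=-3.8806  r=0.8706  x^+=-3.1650  v^+=-3.6874  a^+=-1.0986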